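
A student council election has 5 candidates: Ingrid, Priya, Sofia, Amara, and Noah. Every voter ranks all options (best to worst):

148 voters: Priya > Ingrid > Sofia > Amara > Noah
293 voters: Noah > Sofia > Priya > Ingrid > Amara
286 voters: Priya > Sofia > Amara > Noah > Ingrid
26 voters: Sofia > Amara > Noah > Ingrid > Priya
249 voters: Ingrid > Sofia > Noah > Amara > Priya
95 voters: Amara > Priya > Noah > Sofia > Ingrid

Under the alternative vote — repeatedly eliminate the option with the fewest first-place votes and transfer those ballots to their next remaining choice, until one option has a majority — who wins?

Noah

Round 1: Ingrid 249, Priya 434, Sofia 26, Amara 95, Noah 293. Eliminate Sofia.
Round 2: Ingrid 249, Priya 434, Amara 121, Noah 293. Eliminate Amara.
Round 3: Ingrid 249, Priya 529, Noah 319. Eliminate Ingrid.
Round 4: Priya 529, Noah 568. Noah has a majority.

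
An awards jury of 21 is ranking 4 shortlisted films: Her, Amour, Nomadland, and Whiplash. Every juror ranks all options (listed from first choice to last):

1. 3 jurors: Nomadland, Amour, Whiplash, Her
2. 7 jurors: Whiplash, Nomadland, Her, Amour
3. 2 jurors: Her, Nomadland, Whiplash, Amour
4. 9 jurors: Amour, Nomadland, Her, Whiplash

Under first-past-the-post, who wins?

First-place votes: Her 2, Amour 9, Nomadland 3, Whiplash 7.
Amour has the most first-place votes.

Amour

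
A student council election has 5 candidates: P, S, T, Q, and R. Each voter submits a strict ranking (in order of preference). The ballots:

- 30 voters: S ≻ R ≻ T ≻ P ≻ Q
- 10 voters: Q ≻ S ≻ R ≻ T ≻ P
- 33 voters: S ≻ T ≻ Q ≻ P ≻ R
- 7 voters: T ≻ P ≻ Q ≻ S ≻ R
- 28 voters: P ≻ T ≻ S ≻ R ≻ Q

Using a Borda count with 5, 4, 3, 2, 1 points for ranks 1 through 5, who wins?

S

P: 30·2 + 10·1 + 33·2 + 7·4 + 28·5 = 304
S: 30·5 + 10·4 + 33·5 + 7·2 + 28·3 = 453
T: 30·3 + 10·2 + 33·4 + 7·5 + 28·4 = 389
Q: 30·1 + 10·5 + 33·3 + 7·3 + 28·1 = 228
R: 30·4 + 10·3 + 33·1 + 7·1 + 28·2 = 246
S has the highest Borda score (453).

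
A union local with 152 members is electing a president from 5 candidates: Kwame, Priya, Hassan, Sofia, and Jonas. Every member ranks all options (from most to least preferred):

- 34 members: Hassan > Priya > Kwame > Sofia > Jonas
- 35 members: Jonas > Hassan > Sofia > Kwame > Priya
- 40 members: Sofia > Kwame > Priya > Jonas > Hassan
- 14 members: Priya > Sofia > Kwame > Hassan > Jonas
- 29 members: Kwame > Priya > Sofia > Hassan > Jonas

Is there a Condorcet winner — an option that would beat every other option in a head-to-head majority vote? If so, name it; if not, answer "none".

none

Checking pairwise contests:
Sofia beats Kwame 89–63.
Kwame beats Priya 104–48.
Kwame beats Hassan 83–69.
Priya beats Sofia 77–75.
Kwame beats Jonas 117–35.
Every option loses at least one head-to-head, so there is no Condorcet winner.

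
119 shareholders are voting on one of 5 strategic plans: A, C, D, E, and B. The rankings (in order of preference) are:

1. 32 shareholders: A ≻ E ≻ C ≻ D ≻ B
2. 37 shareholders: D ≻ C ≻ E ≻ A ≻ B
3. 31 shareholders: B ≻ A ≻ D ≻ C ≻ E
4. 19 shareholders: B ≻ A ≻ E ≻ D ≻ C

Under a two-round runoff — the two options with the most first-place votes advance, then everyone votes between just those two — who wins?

D

Round 1 first-place votes: A 32, C 0, D 37, E 0, B 50.
B and D advance.
Runoff: B is preferred to D by 50 voters; D by 69.
D wins the runoff.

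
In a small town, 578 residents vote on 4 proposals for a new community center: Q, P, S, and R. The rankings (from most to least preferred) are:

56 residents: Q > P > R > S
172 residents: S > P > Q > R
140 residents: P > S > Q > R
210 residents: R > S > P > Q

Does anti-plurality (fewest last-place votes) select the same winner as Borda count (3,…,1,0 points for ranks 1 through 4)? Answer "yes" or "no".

Anti-plurality — last-place votes: Q 210, P 0, S 56, R 312. Winner: P.
Borda — scores: Q 480, P 1086, S 1216, R 686. Winner: S.
The two methods disagree.

no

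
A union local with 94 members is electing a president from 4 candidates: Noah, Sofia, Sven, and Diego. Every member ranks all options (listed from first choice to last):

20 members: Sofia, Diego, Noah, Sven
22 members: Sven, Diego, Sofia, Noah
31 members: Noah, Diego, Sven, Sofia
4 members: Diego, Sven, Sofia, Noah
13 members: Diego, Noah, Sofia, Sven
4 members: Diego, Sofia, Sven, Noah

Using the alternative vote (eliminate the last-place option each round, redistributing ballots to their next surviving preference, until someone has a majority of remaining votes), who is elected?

Diego

Round 1: Noah 31, Sofia 20, Sven 22, Diego 21. Eliminate Sofia.
Round 2: Noah 31, Sven 22, Diego 41. Eliminate Sven.
Round 3: Noah 31, Diego 63. Diego has a majority.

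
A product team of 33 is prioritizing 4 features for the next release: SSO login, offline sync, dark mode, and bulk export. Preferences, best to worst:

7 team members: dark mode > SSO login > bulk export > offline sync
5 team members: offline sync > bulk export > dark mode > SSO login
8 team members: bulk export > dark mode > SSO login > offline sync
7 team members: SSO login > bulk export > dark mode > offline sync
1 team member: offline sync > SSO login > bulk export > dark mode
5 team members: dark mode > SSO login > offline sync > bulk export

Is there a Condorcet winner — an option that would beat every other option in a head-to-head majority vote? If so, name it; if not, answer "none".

Checking pairwise contests:
dark mode beats SSO login 25–8.
SSO login beats offline sync 27–6.
bulk export beats dark mode 21–12.
SSO login beats bulk export 20–13.
Every option loses at least one head-to-head, so there is no Condorcet winner.

none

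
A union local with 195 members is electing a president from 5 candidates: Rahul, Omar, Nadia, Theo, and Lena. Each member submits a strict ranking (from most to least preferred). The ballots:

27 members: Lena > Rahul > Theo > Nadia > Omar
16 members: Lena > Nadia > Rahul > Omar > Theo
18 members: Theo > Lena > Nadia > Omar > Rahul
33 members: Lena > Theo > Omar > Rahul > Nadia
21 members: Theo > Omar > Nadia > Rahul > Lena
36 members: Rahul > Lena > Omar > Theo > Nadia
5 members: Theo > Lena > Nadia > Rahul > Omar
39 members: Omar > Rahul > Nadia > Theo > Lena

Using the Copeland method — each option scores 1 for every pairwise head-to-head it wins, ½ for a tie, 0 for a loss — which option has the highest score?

Lena

Rahul: beats Nadia and Theo; loses to Omar and Lena → score 2.
Omar: beats Rahul and Nadia; loses to Theo and Lena → score 2.
Nadia: loses to Rahul, Omar, Theo, and Lena → score 0.
Theo: beats Omar and Nadia; loses to Rahul and Lena → score 2.
Lena: beats Rahul, Omar, Nadia, and Theo → score 4.
Lena has the best pairwise record.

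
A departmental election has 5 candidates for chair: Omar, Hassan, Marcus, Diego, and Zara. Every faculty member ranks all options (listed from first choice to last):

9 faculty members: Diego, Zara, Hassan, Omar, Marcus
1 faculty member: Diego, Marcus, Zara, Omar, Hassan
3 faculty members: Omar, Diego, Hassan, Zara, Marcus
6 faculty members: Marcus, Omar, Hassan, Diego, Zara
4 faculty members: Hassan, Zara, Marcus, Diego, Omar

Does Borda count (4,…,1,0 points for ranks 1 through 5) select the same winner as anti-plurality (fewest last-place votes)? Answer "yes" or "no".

Borda — scores: Omar 40, Hassan 52, Marcus 35, Diego 59, Zara 44. Winner: Diego.
Anti-plurality — last-place votes: Omar 4, Hassan 1, Marcus 12, Diego 0, Zara 6. Winner: Diego.
The two methods agree.

yes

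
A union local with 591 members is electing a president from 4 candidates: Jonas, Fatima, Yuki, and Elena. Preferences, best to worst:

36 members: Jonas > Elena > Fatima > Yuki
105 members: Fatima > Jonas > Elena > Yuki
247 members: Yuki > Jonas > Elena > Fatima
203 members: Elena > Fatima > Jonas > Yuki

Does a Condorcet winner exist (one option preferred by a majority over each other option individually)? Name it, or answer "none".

none

Checking pairwise contests:
Fatima beats Jonas 308–283.
Elena beats Fatima 486–105.
Jonas beats Yuki 344–247.
Jonas beats Elena 388–203.
Every option loses at least one head-to-head, so there is no Condorcet winner.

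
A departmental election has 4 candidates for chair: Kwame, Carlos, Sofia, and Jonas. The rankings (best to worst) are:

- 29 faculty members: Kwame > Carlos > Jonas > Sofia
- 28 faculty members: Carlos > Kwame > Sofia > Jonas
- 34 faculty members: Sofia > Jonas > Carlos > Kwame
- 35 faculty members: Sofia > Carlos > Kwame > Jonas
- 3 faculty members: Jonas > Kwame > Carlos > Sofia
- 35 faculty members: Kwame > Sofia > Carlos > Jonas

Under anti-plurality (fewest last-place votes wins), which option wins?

Last-place votes: Kwame 34, Carlos 0, Sofia 32, Jonas 98.
Carlos is ranked last by the fewest voters, so Carlos wins.

Carlos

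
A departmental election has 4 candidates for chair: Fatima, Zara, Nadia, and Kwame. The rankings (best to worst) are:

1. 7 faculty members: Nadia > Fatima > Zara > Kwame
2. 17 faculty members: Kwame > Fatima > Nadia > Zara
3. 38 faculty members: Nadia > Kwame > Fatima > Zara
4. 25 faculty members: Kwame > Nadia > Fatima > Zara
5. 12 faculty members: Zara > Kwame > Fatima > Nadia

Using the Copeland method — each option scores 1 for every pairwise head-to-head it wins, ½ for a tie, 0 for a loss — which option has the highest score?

Fatima: beats Zara; loses to Nadia and Kwame → score 1.
Zara: loses to Fatima, Nadia, and Kwame → score 0.
Nadia: beats Fatima and Zara; loses to Kwame → score 2.
Kwame: beats Fatima, Zara, and Nadia → score 3.
Kwame has the best pairwise record.

Kwame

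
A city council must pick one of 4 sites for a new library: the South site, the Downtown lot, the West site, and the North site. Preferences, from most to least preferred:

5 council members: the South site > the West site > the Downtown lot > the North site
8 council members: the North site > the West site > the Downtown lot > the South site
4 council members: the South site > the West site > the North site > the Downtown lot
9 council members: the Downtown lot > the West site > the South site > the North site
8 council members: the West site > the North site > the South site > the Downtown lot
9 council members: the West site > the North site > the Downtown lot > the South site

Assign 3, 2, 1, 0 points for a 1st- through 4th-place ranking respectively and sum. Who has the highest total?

the West site

the South site: 5·3 + 8·0 + 4·3 + 9·1 + 8·1 + 9·0 = 44
the Downtown lot: 5·1 + 8·1 + 4·0 + 9·3 + 8·0 + 9·1 = 49
the West site: 5·2 + 8·2 + 4·2 + 9·2 + 8·3 + 9·3 = 103
the North site: 5·0 + 8·3 + 4·1 + 9·0 + 8·2 + 9·2 = 62
the West site has the highest Borda score (103).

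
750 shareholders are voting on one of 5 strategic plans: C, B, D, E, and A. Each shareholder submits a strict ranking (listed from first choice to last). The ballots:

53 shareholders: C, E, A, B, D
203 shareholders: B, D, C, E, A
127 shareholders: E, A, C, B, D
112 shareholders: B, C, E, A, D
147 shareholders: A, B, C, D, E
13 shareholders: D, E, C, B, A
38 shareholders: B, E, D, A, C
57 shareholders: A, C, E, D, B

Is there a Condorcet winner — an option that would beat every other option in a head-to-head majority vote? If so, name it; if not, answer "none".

Checking pairwise contests:
B beats C 500–250.
A beats B 384–366.
C beats D 496–254.
C beats E 572–178.
C beats A 381–369.
Every option loses at least one head-to-head, so there is no Condorcet winner.

none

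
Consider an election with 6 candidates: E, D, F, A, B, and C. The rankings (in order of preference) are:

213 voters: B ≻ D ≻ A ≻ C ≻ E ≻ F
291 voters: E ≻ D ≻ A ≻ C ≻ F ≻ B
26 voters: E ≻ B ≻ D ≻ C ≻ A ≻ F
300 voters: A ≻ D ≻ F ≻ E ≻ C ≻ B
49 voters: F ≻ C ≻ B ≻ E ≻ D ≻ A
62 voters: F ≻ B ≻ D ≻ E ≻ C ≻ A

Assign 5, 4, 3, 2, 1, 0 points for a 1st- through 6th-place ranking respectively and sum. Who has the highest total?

E: 213·1 + 291·5 + 26·5 + 300·2 + 49·2 + 62·2 = 2620
D: 213·4 + 291·4 + 26·3 + 300·4 + 49·1 + 62·3 = 3529
F: 213·0 + 291·1 + 26·0 + 300·3 + 49·5 + 62·5 = 1746
A: 213·3 + 291·3 + 26·1 + 300·5 + 49·0 + 62·0 = 3038
B: 213·5 + 291·0 + 26·4 + 300·0 + 49·3 + 62·4 = 1564
C: 213·2 + 291·2 + 26·2 + 300·1 + 49·4 + 62·1 = 1618
D has the highest Borda score (3529).

D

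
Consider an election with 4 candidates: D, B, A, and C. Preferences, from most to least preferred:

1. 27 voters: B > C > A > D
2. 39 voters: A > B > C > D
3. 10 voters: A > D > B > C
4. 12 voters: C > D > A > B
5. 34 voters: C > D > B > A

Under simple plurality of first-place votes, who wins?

A

First-place votes: D 0, B 27, A 49, C 46.
A has the most first-place votes.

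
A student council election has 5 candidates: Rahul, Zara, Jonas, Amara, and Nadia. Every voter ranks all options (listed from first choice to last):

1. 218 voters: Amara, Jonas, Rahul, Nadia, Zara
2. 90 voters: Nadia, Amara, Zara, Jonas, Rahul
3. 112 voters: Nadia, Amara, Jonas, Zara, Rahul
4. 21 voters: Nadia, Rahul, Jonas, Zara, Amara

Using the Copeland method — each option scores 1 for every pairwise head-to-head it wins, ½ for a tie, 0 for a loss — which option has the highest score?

Nadia

Rahul: beats Zara; loses to Jonas, Amara, and Nadia → score 1.
Zara: loses to Rahul, Jonas, Amara, and Nadia → score 0.
Jonas: beats Rahul and Zara; loses to Amara and Nadia → score 2.
Amara: beats Rahul, Zara, and Jonas; loses to Nadia → score 3.
Nadia: beats Rahul, Zara, Jonas, and Amara → score 4.
Nadia has the best pairwise record.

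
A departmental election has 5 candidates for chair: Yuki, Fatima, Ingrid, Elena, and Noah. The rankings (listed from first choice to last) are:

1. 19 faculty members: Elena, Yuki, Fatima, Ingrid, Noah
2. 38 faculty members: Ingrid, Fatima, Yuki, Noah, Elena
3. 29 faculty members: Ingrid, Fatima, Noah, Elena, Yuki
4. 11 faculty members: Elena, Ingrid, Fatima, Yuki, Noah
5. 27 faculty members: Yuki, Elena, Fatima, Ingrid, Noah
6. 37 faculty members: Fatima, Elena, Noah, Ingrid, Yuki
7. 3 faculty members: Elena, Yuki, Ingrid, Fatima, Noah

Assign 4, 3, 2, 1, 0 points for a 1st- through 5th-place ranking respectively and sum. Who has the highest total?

Yuki: 19·3 + 38·2 + 29·0 + 11·1 + 27·4 + 37·0 + 3·3 = 261
Fatima: 19·2 + 38·3 + 29·3 + 11·2 + 27·2 + 37·4 + 3·1 = 466
Ingrid: 19·1 + 38·4 + 29·4 + 11·3 + 27·1 + 37·1 + 3·2 = 390
Elena: 19·4 + 38·0 + 29·1 + 11·4 + 27·3 + 37·3 + 3·4 = 353
Noah: 19·0 + 38·1 + 29·2 + 11·0 + 27·0 + 37·2 + 3·0 = 170
Fatima has the highest Borda score (466).

Fatima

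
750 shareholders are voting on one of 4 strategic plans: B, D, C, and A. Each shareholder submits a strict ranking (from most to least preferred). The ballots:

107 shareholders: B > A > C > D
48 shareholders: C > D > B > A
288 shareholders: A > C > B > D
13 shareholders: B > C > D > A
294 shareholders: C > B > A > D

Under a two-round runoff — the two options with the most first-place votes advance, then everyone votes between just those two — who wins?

A

Round 1 first-place votes: B 120, D 0, C 342, A 288.
C and A advance.
Runoff: C is preferred to A by 355 voters; A by 395.
A wins the runoff.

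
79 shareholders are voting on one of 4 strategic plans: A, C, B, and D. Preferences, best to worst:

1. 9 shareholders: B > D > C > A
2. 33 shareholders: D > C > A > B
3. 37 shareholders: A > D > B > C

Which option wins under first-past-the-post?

A

First-place votes: A 37, C 0, B 9, D 33.
A has the most first-place votes.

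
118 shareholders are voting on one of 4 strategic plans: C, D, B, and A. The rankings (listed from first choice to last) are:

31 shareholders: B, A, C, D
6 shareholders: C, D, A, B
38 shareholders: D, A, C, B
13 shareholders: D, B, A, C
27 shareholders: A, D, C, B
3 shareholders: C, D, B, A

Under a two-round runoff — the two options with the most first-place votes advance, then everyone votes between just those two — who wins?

D

Round 1 first-place votes: C 9, D 51, B 31, A 27.
D and B advance.
Runoff: D is preferred to B by 87 voters; B by 31.
D wins the runoff.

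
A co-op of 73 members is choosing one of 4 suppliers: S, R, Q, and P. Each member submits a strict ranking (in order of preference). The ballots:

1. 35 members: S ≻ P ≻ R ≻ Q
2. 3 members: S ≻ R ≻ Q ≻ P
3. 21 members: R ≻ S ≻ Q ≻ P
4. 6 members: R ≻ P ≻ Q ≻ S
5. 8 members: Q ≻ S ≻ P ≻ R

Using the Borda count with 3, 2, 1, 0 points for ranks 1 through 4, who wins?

S

S: 35·3 + 3·3 + 21·2 + 6·0 + 8·2 = 172
R: 35·1 + 3·2 + 21·3 + 6·3 + 8·0 = 122
Q: 35·0 + 3·1 + 21·1 + 6·1 + 8·3 = 54
P: 35·2 + 3·0 + 21·0 + 6·2 + 8·1 = 90
S has the highest Borda score (172).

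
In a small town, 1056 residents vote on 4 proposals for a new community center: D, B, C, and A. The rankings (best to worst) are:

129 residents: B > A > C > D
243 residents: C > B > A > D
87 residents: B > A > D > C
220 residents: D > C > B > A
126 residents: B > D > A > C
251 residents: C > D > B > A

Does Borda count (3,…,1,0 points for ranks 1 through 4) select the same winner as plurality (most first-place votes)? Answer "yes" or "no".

yes

Borda — scores: D 1501, B 1983, C 2051, A 801. Winner: C.
Plurality — first-place votes: D 220, B 342, C 494, A 0. Winner: C.
The two methods agree.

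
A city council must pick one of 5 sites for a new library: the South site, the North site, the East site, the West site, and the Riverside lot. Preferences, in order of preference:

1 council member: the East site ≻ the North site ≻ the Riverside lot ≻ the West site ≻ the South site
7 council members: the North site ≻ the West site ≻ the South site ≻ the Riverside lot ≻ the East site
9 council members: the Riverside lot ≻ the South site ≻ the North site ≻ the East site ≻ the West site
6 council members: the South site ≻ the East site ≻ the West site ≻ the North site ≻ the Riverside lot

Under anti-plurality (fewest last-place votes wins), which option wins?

the North site

Last-place votes: the South site 1, the North site 0, the East site 7, the West site 9, the Riverside lot 6.
the North site is ranked last by the fewest voters, so the North site wins.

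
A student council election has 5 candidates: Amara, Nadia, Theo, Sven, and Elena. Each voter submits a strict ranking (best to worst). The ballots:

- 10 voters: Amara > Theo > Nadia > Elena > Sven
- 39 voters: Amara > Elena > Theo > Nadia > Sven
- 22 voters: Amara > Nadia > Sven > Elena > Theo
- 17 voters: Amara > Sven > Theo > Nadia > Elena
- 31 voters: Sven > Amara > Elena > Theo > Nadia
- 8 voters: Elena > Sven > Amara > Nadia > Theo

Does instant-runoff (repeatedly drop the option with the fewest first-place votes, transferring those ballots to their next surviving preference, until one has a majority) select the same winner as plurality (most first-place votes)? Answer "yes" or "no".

yes

Instant-runoff — R1 Amara 88, Nadia 0, Theo 0, Sven 31, Elena 8 (Amara winner). Winner: Amara.
Plurality — first-place votes: Amara 88, Nadia 0, Theo 0, Sven 31, Elena 8. Winner: Amara.
The two methods agree.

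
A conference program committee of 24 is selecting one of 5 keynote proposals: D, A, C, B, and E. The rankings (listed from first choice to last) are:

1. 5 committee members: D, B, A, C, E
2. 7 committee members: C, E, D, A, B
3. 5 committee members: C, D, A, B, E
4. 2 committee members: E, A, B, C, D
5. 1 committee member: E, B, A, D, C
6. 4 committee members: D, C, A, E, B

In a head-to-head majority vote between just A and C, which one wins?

Voters preferring A to C: 8; preferring C to A: 16.
C wins the head-to-head.

C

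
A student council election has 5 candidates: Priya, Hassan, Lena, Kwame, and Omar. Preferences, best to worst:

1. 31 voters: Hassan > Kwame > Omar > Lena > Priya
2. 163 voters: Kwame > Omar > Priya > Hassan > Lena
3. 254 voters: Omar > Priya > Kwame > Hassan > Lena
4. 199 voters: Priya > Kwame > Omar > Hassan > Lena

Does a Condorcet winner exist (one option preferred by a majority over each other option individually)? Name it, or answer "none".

Checking pairwise contests:
Omar beats Priya 448–199.
Priya beats Hassan 616–31.
Priya beats Lena 616–31.
Priya beats Kwame 453–194.
Kwame beats Omar 393–254.
Every option loses at least one head-to-head, so there is no Condorcet winner.

none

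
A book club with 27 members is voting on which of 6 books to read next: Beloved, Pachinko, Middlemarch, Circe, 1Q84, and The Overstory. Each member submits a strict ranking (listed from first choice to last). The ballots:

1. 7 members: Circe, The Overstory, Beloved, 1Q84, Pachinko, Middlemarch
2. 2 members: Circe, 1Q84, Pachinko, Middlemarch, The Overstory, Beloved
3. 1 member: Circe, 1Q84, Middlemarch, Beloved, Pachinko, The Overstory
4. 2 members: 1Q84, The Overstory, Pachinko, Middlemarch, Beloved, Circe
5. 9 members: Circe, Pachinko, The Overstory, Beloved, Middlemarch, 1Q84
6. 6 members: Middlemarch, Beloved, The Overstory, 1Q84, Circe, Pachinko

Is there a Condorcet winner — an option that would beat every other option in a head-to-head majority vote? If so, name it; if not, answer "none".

Circe

Circe vs Beloved: 19–8 for Circe.
Circe vs Pachinko: 25–2 for Circe.
Circe vs Middlemarch: 19–8 for Circe.
Circe vs 1Q84: 19–8 for Circe.
Circe vs The Overstory: 19–8 for Circe.
Circe beats every other option head-to-head.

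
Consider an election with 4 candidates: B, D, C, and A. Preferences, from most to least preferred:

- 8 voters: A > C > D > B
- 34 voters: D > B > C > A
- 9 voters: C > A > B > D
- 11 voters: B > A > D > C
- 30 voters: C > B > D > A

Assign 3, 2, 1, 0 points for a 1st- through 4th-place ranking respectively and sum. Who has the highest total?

B

B: 8·0 + 34·2 + 9·1 + 11·3 + 30·2 = 170
D: 8·1 + 34·3 + 9·0 + 11·1 + 30·1 = 151
C: 8·2 + 34·1 + 9·3 + 11·0 + 30·3 = 167
A: 8·3 + 34·0 + 9·2 + 11·2 + 30·0 = 64
B has the highest Borda score (170).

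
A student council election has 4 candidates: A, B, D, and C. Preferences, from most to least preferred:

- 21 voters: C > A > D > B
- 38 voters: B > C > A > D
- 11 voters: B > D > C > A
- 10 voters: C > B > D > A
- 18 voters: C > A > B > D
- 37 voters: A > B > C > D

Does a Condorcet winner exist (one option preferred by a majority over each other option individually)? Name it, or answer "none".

none

Checking pairwise contests:
C beats A 98–37.
A beats B 76–59.
A beats D 114–21.
B beats C 86–49.
Every option loses at least one head-to-head, so there is no Condorcet winner.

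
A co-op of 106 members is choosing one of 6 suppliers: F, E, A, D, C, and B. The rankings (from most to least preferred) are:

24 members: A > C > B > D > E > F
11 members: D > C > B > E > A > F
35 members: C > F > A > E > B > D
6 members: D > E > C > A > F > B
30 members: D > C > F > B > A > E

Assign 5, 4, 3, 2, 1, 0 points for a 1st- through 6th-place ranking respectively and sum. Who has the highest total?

F: 24·0 + 11·0 + 35·4 + 6·1 + 30·3 = 236
E: 24·1 + 11·2 + 35·2 + 6·4 + 30·0 = 140
A: 24·5 + 11·1 + 35·3 + 6·2 + 30·1 = 278
D: 24·2 + 11·5 + 35·0 + 6·5 + 30·5 = 283
C: 24·4 + 11·4 + 35·5 + 6·3 + 30·4 = 453
B: 24·3 + 11·3 + 35·1 + 6·0 + 30·2 = 200
C has the highest Borda score (453).

C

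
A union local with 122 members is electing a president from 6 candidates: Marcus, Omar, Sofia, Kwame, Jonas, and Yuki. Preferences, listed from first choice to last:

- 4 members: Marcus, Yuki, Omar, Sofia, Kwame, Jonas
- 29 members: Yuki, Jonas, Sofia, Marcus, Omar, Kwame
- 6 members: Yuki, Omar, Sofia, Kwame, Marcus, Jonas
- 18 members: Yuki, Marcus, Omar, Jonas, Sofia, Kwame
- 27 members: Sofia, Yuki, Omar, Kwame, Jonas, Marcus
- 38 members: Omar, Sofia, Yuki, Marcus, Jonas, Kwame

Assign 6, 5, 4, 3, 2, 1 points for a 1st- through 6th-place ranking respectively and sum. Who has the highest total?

Yuki

Marcus: 4·6 + 29·3 + 6·2 + 18·5 + 27·1 + 38·3 = 354
Omar: 4·4 + 29·2 + 6·5 + 18·4 + 27·4 + 38·6 = 512
Sofia: 4·3 + 29·4 + 6·4 + 18·2 + 27·6 + 38·5 = 540
Kwame: 4·2 + 29·1 + 6·3 + 18·1 + 27·3 + 38·1 = 192
Jonas: 4·1 + 29·5 + 6·1 + 18·3 + 27·2 + 38·2 = 339
Yuki: 4·5 + 29·6 + 6·6 + 18·6 + 27·5 + 38·4 = 625
Yuki has the highest Borda score (625).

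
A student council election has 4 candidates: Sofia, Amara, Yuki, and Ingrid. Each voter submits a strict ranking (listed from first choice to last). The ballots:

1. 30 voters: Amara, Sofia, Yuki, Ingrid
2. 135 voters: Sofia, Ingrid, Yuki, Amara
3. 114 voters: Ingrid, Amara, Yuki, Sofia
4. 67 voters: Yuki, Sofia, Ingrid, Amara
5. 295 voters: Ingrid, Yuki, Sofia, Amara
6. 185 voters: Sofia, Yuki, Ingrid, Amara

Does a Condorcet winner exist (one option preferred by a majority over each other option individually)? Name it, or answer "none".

Checking pairwise contests:
Yuki beats Sofia 476–350.
Sofia beats Amara 682–144.
Ingrid beats Yuki 544–282.
Sofia beats Ingrid 417–409.
Every option loses at least one head-to-head, so there is no Condorcet winner.

none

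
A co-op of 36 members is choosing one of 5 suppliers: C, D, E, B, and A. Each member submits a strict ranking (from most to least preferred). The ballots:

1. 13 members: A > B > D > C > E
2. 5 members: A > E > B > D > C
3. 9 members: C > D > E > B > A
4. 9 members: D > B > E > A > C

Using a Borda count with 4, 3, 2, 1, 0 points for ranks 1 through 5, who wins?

D

C: 13·1 + 5·0 + 9·4 + 9·0 = 49
D: 13·2 + 5·1 + 9·3 + 9·4 = 94
E: 13·0 + 5·3 + 9·2 + 9·2 = 51
B: 13·3 + 5·2 + 9·1 + 9·3 = 85
A: 13·4 + 5·4 + 9·0 + 9·1 = 81
D has the highest Borda score (94).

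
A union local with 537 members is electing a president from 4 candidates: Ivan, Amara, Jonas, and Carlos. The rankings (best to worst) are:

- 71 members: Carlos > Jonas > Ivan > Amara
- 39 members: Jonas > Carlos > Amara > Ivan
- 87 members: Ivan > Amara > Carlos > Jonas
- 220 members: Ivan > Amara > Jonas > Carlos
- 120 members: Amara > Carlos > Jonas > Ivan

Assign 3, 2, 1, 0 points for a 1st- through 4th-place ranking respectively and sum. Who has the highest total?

Ivan: 71·1 + 39·0 + 87·3 + 220·3 + 120·0 = 992
Amara: 71·0 + 39·1 + 87·2 + 220·2 + 120·3 = 1013
Jonas: 71·2 + 39·3 + 87·0 + 220·1 + 120·1 = 599
Carlos: 71·3 + 39·2 + 87·1 + 220·0 + 120·2 = 618
Amara has the highest Borda score (1013).

Amara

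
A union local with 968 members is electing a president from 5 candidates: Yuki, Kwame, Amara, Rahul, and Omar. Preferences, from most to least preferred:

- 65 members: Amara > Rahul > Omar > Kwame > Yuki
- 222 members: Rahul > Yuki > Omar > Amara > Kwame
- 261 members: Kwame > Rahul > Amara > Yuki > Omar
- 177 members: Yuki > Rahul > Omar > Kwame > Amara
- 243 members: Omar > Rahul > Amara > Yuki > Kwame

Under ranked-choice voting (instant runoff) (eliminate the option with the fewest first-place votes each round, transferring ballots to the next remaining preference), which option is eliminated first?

Amara

Round 1: Yuki 177, Kwame 261, Amara 65, Rahul 222, Omar 243. Eliminate Amara.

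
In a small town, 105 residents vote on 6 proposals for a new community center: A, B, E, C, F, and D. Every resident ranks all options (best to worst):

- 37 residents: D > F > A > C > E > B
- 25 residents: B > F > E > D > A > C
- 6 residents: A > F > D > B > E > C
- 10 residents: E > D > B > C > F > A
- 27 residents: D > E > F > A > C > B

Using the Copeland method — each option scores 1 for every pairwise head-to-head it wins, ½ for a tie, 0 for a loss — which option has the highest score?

D

A: beats B and C; loses to E, F, and D → score 2.
B: loses to A, E, C, F, and D → score 0.
E: beats A, B, and C; loses to F and D → score 3.
C: beats B; loses to A, E, F, and D → score 1.
F: beats A, B, E, and C; loses to D → score 4.
D: beats A, B, E, C, and F → score 5.
D has the best pairwise record.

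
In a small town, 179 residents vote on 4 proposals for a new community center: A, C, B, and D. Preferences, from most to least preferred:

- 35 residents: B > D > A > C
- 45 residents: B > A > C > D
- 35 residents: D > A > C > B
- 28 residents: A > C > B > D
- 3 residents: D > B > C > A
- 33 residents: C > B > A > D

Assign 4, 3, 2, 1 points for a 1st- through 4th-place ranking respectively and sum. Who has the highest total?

A: 35·2 + 45·3 + 35·3 + 28·4 + 3·1 + 33·2 = 491
C: 35·1 + 45·2 + 35·2 + 28·3 + 3·2 + 33·4 = 417
B: 35·4 + 45·4 + 35·1 + 28·2 + 3·3 + 33·3 = 519
D: 35·3 + 45·1 + 35·4 + 28·1 + 3·4 + 33·1 = 363
B has the highest Borda score (519).

B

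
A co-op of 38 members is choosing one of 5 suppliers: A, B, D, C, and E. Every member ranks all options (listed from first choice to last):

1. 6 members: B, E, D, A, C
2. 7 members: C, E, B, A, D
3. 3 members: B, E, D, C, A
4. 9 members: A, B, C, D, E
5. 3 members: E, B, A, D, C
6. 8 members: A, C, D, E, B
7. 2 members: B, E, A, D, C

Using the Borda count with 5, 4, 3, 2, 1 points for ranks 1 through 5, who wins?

B

A: 6·2 + 7·2 + 3·1 + 9·5 + 3·3 + 8·5 + 2·3 = 129
B: 6·5 + 7·3 + 3·5 + 9·4 + 3·4 + 8·1 + 2·5 = 132
D: 6·3 + 7·1 + 3·3 + 9·2 + 3·2 + 8·3 + 2·2 = 86
C: 6·1 + 7·5 + 3·2 + 9·3 + 3·1 + 8·4 + 2·1 = 111
E: 6·4 + 7·4 + 3·4 + 9·1 + 3·5 + 8·2 + 2·4 = 112
B has the highest Borda score (132).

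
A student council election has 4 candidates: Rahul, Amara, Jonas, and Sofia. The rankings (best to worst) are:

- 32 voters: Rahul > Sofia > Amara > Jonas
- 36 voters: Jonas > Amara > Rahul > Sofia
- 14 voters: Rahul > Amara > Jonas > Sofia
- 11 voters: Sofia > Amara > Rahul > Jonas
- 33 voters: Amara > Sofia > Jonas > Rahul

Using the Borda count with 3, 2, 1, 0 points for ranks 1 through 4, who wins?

Rahul: 32·3 + 36·1 + 14·3 + 11·1 + 33·0 = 185
Amara: 32·1 + 36·2 + 14·2 + 11·2 + 33·3 = 253
Jonas: 32·0 + 36·3 + 14·1 + 11·0 + 33·1 = 155
Sofia: 32·2 + 36·0 + 14·0 + 11·3 + 33·2 = 163
Amara has the highest Borda score (253).

Amara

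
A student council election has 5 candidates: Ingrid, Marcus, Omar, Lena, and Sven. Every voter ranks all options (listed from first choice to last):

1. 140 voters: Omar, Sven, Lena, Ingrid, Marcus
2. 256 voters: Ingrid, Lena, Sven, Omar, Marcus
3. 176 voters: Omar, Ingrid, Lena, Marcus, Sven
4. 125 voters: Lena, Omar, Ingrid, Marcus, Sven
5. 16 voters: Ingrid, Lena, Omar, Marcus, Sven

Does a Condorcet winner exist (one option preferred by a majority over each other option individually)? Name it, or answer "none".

none

Checking pairwise contests:
Omar beats Ingrid 441–272.
Ingrid beats Marcus 713–0.
Lena beats Omar 397–316.
Ingrid beats Lena 448–265.
Ingrid beats Sven 573–140.
Every option loses at least one head-to-head, so there is no Condorcet winner.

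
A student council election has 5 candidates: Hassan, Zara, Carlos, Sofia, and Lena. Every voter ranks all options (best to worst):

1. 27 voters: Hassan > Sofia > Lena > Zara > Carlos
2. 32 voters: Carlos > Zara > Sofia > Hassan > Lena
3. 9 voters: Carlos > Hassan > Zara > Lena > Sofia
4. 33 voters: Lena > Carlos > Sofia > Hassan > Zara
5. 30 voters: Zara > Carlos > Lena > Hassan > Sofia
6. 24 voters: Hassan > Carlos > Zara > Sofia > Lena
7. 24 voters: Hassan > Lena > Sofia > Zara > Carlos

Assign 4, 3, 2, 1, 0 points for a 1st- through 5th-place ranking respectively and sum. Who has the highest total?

Hassan: 27·4 + 32·1 + 9·3 + 33·1 + 30·1 + 24·4 + 24·4 = 422
Zara: 27·1 + 32·3 + 9·2 + 33·0 + 30·4 + 24·2 + 24·1 = 333
Carlos: 27·0 + 32·4 + 9·4 + 33·3 + 30·3 + 24·3 + 24·0 = 425
Sofia: 27·3 + 32·2 + 9·0 + 33·2 + 30·0 + 24·1 + 24·2 = 283
Lena: 27·2 + 32·0 + 9·1 + 33·4 + 30·2 + 24·0 + 24·3 = 327
Carlos has the highest Borda score (425).

Carlos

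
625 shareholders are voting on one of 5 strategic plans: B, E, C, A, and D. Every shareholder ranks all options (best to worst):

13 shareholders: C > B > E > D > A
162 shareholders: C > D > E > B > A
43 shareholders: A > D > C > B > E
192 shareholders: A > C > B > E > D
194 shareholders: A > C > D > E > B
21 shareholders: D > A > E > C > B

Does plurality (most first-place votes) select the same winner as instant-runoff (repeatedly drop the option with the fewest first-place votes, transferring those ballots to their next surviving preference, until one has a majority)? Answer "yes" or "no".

Plurality — first-place votes: B 0, E 0, C 175, A 429, D 21. Winner: A.
Instant-runoff — R1 B 0, E 0, C 175, A 429, D 21 (A winner). Winner: A.
The two methods agree.

yes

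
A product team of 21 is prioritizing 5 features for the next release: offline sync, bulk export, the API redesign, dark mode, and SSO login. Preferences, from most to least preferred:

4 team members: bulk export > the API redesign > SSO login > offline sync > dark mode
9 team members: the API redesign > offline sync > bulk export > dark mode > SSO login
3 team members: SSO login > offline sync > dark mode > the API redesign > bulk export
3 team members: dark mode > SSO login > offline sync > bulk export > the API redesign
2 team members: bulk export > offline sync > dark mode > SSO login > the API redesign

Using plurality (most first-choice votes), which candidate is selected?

the API redesign

First-place votes: offline sync 0, bulk export 6, the API redesign 9, dark mode 3, SSO login 3.
the API redesign has the most first-place votes.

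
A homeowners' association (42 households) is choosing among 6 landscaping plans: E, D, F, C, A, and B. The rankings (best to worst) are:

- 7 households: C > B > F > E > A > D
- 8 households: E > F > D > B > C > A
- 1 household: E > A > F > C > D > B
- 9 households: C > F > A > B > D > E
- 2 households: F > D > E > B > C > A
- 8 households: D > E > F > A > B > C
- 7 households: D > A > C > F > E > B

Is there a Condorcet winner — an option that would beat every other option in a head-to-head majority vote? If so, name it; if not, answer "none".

none

Checking pairwise contests:
D beats E 26–16.
F beats D 27–15.
C beats F 23–19.
D beats C 25–17.
E beats A 26–16.
E beats B 26–16.
Every option loses at least one head-to-head, so there is no Condorcet winner.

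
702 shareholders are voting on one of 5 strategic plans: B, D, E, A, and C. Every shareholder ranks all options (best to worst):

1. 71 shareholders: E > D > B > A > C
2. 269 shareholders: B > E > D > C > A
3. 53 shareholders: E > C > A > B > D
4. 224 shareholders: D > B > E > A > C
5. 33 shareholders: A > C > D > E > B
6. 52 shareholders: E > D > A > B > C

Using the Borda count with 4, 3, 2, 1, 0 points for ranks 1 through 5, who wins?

B

B: 71·2 + 269·4 + 53·1 + 224·3 + 33·0 + 52·1 = 1995
D: 71·3 + 269·2 + 53·0 + 224·4 + 33·2 + 52·3 = 1869
E: 71·4 + 269·3 + 53·4 + 224·2 + 33·1 + 52·4 = 1992
A: 71·1 + 269·0 + 53·2 + 224·1 + 33·4 + 52·2 = 637
C: 71·0 + 269·1 + 53·3 + 224·0 + 33·3 + 52·0 = 527
B has the highest Borda score (1995).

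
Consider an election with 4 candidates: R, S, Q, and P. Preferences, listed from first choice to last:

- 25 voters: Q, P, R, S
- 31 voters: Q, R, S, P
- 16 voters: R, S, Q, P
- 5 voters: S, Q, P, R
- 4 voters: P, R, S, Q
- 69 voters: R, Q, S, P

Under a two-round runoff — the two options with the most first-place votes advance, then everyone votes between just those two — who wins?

Round 1 first-place votes: R 85, S 5, Q 56, P 4.
R and Q advance.
Runoff: R is preferred to Q by 89 voters; Q by 61.
R wins the runoff.

R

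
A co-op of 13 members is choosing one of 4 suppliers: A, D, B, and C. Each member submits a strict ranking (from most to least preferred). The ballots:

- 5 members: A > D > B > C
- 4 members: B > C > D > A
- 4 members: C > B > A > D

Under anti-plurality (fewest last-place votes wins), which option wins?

Last-place votes: A 4, D 4, B 0, C 5.
B is ranked last by the fewest voters, so B wins.

B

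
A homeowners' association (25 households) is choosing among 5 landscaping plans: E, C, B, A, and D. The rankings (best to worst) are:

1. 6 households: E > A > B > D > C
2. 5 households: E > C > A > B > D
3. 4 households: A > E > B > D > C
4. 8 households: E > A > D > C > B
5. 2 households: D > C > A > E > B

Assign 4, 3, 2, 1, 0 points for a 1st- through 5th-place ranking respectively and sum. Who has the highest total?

E: 6·4 + 5·4 + 4·3 + 8·4 + 2·1 = 90
C: 6·0 + 5·3 + 4·0 + 8·1 + 2·3 = 29
B: 6·2 + 5·1 + 4·2 + 8·0 + 2·0 = 25
A: 6·3 + 5·2 + 4·4 + 8·3 + 2·2 = 72
D: 6·1 + 5·0 + 4·1 + 8·2 + 2·4 = 34
E has the highest Borda score (90).

E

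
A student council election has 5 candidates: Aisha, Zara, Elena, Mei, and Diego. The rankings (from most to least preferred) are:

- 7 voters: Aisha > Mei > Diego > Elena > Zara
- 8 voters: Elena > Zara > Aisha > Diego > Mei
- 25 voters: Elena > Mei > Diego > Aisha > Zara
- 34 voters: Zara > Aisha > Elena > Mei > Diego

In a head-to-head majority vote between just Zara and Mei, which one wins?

Voters preferring Zara to Mei: 42; preferring Mei to Zara: 32.
Zara wins the head-to-head.

Zara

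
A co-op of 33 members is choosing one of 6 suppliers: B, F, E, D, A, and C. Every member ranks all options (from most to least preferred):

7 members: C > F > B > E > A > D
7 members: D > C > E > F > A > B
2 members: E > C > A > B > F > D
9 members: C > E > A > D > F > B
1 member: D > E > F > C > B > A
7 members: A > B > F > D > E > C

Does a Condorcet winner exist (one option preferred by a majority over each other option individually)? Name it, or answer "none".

C vs B: 26–7 for C.
C vs F: 25–8 for C.
C vs E: 23–10 for C.
C vs D: 18–15 for C.
C vs A: 26–7 for C.
C beats every other option head-to-head.

C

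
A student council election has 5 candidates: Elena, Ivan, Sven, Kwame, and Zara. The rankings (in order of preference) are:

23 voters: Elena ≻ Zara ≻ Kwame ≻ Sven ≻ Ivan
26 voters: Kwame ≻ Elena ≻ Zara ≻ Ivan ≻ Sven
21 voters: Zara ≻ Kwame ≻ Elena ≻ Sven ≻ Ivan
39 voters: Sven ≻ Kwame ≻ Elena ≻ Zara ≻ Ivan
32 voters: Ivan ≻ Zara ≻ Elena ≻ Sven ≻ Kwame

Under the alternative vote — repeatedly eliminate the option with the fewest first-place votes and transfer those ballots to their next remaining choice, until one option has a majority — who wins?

Sven

Round 1: Elena 23, Ivan 32, Sven 39, Kwame 26, Zara 21. Eliminate Zara.
Round 2: Elena 23, Ivan 32, Sven 39, Kwame 47. Eliminate Elena.
Round 3: Ivan 32, Sven 39, Kwame 70. Eliminate Ivan.
Round 4: Sven 71, Kwame 70. Sven has a majority.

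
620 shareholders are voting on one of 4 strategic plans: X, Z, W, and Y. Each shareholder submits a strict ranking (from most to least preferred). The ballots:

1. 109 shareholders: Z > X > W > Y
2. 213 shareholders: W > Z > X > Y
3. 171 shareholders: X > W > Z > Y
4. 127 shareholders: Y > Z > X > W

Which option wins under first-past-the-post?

First-place votes: X 171, Z 109, W 213, Y 127.
W has the most first-place votes.

W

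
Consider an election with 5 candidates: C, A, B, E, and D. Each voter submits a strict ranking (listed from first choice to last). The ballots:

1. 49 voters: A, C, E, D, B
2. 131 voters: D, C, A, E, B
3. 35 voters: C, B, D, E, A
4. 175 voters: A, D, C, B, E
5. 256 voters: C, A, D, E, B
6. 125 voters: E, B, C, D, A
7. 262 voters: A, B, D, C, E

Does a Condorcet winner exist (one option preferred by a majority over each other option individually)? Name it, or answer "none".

Checking pairwise contests:
D beats C 568–465.
C beats A 547–486.
C beats B 646–387.
C beats E 908–125.
A beats D 742–291.
Every option loses at least one head-to-head, so there is no Condorcet winner.

none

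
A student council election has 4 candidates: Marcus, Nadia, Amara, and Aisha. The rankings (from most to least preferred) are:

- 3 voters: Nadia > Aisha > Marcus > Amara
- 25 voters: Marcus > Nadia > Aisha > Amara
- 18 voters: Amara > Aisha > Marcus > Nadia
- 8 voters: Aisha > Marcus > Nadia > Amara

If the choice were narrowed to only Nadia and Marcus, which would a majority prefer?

Voters preferring Nadia to Marcus: 3; preferring Marcus to Nadia: 51.
Marcus wins the head-to-head.

Marcus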